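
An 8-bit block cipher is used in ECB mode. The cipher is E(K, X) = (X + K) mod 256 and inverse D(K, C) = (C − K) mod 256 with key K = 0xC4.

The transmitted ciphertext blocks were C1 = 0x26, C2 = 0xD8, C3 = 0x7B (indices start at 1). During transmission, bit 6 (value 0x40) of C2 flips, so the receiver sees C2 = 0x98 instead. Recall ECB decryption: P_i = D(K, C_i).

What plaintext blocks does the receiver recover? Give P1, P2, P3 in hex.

P1 = 0x62, P2 = 0xD4, P3 = 0xB7

Only C2 changed, to 0x98. In ECB, a change in C_i affects only P_i. Decrypting the received ciphertext:
P1: D(K, 0x26) = 0x62.
P2: D(K, 0x98) = 0xD4.
P3: D(K, 0x7B) = 0xB7.
Blocks that differ from the original plaintext: P2.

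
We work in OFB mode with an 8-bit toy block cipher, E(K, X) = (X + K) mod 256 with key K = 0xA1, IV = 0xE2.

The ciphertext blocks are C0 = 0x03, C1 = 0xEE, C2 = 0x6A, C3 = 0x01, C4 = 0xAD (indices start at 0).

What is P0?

OFB decryption: S_i = E(K, S_{i−1}) with S_{−1} = IV; P_i = C_i ⊕ S_i.
P0: S = E(K, 0xE2) = 0x83; 0x03 ⊕ 0x83 = 0x80.

P0 = 0x80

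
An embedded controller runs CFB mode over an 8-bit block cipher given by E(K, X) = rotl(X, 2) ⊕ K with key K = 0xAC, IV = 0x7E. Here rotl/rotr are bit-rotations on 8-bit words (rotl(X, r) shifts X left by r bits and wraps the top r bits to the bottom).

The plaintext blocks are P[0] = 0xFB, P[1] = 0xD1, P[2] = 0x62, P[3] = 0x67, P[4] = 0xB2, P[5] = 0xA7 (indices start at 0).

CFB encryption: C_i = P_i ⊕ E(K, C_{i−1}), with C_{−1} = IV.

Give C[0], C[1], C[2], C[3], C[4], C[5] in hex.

C[0] = 0xAE, C[1] = 0xC7, C[2] = 0xD1, C[3] = 0x8C, C[4] = 0x2C, C[5] = 0xBB

C[0]: E(K, 0x7E) = 0x55; 0xFB ⊕ 0x55 = 0xAE.
C[1]: E(K, 0xAE) = 0x16; 0xD1 ⊕ 0x16 = 0xC7.
C[2]: E(K, 0xC7) = 0xB3; 0x62 ⊕ 0xB3 = 0xD1.
C[3]: E(K, 0xD1) = 0xEB; 0x67 ⊕ 0xEB = 0x8C.
C[4]: E(K, 0x8C) = 0x9E; 0xB2 ⊕ 0x9E = 0x2C.
C[5]: E(K, 0x2C) = 0x1C; 0xA7 ⊕ 0x1C = 0xBB.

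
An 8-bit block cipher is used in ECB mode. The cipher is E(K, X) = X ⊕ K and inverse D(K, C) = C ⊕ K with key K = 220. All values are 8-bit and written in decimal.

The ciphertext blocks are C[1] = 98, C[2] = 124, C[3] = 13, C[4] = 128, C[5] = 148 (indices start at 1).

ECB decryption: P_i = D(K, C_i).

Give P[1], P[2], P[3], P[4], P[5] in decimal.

P[1] = 190, P[2] = 160, P[3] = 209, P[4] = 92, P[5] = 72

P[1]: D(K, 98) = 190.
P[2]: D(K, 124) = 160.
P[3]: D(K, 13) = 209.
P[4]: D(K, 128) = 92.
P[5]: D(K, 148) = 72.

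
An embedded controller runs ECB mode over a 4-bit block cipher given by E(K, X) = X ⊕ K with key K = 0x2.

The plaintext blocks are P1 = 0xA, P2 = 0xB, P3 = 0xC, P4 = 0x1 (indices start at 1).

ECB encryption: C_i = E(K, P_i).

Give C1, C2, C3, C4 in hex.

C1: E(K, 0xA) = 0x8.
C2: E(K, 0xB) = 0x9.
C3: E(K, 0xC) = 0xE.
C4: E(K, 0x1) = 0x3.

C1 = 0x8, C2 = 0x9, C3 = 0xE, C4 = 0x3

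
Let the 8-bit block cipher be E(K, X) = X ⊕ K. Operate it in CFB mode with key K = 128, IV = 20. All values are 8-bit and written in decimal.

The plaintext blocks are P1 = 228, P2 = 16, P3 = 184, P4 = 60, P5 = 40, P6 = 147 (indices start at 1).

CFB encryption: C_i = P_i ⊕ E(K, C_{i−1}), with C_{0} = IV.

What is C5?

C1: E(K, 20) = 148; 228 ⊕ 148 = 112.
C2: E(K, 112) = 240; 16 ⊕ 240 = 224.
C3: E(K, 224) = 96; 184 ⊕ 96 = 216.
C4: E(K, 216) = 88; 60 ⊕ 88 = 100.
C5: E(K, 100) = 228; 40 ⊕ 228 = 204.

C5 = 204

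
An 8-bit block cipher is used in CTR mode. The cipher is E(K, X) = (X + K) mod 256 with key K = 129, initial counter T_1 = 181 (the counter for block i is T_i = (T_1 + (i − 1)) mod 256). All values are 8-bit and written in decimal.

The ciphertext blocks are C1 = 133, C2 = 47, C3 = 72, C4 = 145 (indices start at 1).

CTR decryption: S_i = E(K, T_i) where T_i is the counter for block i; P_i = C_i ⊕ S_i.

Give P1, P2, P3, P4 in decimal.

P1 = 179, P2 = 24, P3 = 112, P4 = 168

P1: T = 181, S = E(K, T) = 54; 133 ⊕ 54 = 179.
P2: T = 182, S = E(K, T) = 55; 47 ⊕ 55 = 24.
P3: T = 183, S = E(K, T) = 56; 72 ⊕ 56 = 112.
P4: T = 184, S = E(K, T) = 57; 145 ⊕ 57 = 168.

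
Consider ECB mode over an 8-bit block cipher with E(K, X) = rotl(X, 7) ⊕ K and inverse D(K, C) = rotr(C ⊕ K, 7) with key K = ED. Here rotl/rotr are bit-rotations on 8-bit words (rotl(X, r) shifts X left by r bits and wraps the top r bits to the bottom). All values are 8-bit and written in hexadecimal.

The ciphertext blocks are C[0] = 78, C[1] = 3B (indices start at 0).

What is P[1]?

P[1] = AD

ECB decryption: P_i = D(K, C_i).
P[1]: D(K, 3B) = AD.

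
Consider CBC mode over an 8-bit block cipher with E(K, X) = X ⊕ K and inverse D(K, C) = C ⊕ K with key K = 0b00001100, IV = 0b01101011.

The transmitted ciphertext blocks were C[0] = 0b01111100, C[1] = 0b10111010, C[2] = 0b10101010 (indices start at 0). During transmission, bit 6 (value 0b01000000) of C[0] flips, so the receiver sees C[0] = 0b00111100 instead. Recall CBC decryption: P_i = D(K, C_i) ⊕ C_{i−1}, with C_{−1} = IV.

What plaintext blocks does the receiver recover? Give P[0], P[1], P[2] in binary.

P[0] = 0b01011011, P[1] = 0b10001010, P[2] = 0b00011100

Only C[0] changed, to 0b00111100. In CBC, a change in C_i garbles P_i and flips the same bit in P_{i+1}. Decrypting the received ciphertext:
P[0]: D(K, 0b00111100) = 0b00110000; 0b00110000 ⊕ 0b01101011 = 0b01011011.
P[1]: D(K, 0b10111010) = 0b10110110; 0b10110110 ⊕ 0b00111100 = 0b10001010.
P[2]: D(K, 0b10101010) = 0b10100110; 0b10100110 ⊕ 0b10111010 = 0b00011100.
Blocks that differ from the original plaintext: P[0], P[1].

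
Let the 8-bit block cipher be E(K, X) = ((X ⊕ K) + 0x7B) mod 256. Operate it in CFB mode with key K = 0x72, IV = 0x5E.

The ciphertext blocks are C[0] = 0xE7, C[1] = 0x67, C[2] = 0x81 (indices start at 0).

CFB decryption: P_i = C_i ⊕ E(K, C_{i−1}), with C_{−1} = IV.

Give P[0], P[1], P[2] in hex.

P[0]: E(K, 0x5E) = 0xA7; 0xE7 ⊕ 0xA7 = 0x40.
P[1]: E(K, 0xE7) = 0x10; 0x67 ⊕ 0x10 = 0x77.
P[2]: E(K, 0x67) = 0x90; 0x81 ⊕ 0x90 = 0x11.

P[0] = 0x40, P[1] = 0x77, P[2] = 0x11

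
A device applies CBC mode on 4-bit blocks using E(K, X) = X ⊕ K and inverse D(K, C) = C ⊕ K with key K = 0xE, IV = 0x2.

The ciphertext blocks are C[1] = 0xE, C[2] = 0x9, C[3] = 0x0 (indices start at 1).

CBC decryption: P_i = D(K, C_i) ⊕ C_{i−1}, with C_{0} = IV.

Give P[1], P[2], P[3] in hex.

P[1] = 0x2, P[2] = 0x9, P[3] = 0x7

P[1]: D(K, 0xE) = 0x0; 0x0 ⊕ 0x2 = 0x2.
P[2]: D(K, 0x9) = 0x7; 0x7 ⊕ 0xE = 0x9.
P[3]: D(K, 0x0) = 0xE; 0xE ⊕ 0x9 = 0x7.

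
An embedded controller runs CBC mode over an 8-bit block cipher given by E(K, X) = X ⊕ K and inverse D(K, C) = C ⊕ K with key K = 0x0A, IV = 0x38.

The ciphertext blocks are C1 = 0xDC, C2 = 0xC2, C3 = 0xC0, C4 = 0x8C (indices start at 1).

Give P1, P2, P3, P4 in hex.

CBC decryption: P_i = D(K, C_i) ⊕ C_{i−1}, with C_{0} = IV.
P1: D(K, 0xDC) = 0xD6; 0xD6 ⊕ 0x38 = 0xEE.
P2: D(K, 0xC2) = 0xC8; 0xC8 ⊕ 0xDC = 0x14.
P3: D(K, 0xC0) = 0xCA; 0xCA ⊕ 0xC2 = 0x08.
P4: D(K, 0x8C) = 0x86; 0x86 ⊕ 0xC0 = 0x46.

P1 = 0xEE, P2 = 0x14, P3 = 0x08, P4 = 0x46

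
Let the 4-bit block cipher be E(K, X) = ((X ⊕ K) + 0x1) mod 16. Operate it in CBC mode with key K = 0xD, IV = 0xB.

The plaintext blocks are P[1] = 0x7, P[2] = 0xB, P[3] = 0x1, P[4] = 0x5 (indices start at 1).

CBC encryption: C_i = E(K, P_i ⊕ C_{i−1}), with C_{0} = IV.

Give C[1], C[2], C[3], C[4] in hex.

C[1] = 0x2, C[2] = 0x5, C[3] = 0xA, C[4] = 0x3

C[1]: P[1] ⊕ 0xB = 0xC; E(K, 0xC) = 0x2.
C[2]: P[2] ⊕ 0x2 = 0x9; E(K, 0x9) = 0x5.
C[3]: P[3] ⊕ 0x5 = 0x4; E(K, 0x4) = 0xA.
C[4]: P[4] ⊕ 0xA = 0xF; E(K, 0xF) = 0x3.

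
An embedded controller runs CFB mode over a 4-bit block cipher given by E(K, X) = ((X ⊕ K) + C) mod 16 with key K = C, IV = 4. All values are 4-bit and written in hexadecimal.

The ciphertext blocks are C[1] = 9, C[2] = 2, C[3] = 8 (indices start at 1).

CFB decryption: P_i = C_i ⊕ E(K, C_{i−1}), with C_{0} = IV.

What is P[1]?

P[1]: E(K, 4) = 4; 9 ⊕ 4 = D.

P[1] = D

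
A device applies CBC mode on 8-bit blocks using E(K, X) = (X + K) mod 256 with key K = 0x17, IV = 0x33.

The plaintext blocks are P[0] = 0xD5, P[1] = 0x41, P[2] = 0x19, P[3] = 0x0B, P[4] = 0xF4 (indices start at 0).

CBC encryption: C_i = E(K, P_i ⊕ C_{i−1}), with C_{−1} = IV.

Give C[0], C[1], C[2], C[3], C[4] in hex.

C[0]: P[0] ⊕ 0x33 = 0xE6; E(K, 0xE6) = 0xFD.
C[1]: P[1] ⊕ 0xFD = 0xBC; E(K, 0xBC) = 0xD3.
C[2]: P[2] ⊕ 0xD3 = 0xCA; E(K, 0xCA) = 0xE1.
C[3]: P[3] ⊕ 0xE1 = 0xEA; E(K, 0xEA) = 0x01.
C[4]: P[4] ⊕ 0x01 = 0xF5; E(K, 0xF5) = 0x0C.

C[0] = 0xFD, C[1] = 0xD3, C[2] = 0xE1, C[3] = 0x01, C[4] = 0x0C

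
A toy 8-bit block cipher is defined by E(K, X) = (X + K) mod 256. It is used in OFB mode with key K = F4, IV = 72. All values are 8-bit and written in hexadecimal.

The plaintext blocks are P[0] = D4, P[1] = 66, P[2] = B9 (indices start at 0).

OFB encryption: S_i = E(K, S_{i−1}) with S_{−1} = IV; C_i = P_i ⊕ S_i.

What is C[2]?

C[0]: S = E(K, 72) = 66; D4 ⊕ 66 = B2.
C[1]: S = E(K, 66) = 5A; 66 ⊕ 5A = 3C.
C[2]: S = E(K, 5A) = 4E; B9 ⊕ 4E = F7.

C[2] = F7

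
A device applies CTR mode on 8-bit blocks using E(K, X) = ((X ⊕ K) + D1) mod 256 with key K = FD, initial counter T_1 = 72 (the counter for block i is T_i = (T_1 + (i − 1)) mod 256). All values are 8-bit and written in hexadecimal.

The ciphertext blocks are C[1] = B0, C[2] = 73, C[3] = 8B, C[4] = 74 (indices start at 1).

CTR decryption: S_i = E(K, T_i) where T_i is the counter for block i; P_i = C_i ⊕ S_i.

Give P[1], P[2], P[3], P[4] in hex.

P[1]: T = 72, S = E(K, T) = 60; B0 ⊕ 60 = D0.
P[2]: T = 73, S = E(K, T) = 5F; 73 ⊕ 5F = 2C.
P[3]: T = 74, S = E(K, T) = 5A; 8B ⊕ 5A = D1.
P[4]: T = 75, S = E(K, T) = 59; 74 ⊕ 59 = 2D.

P[1] = D0, P[2] = 2C, P[3] = D1, P[4] = 2D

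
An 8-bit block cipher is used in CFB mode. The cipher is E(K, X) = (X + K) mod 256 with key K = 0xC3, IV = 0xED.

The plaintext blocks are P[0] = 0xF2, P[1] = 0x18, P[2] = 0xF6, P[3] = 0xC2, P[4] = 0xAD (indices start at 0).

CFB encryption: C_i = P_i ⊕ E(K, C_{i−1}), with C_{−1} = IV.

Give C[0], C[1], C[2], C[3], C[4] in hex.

C[0] = 0x42, C[1] = 0x1D, C[2] = 0x16, C[3] = 0x1B, C[4] = 0x73

C[0]: E(K, 0xED) = 0xB0; 0xF2 ⊕ 0xB0 = 0x42.
C[1]: E(K, 0x42) = 0x05; 0x18 ⊕ 0x05 = 0x1D.
C[2]: E(K, 0x1D) = 0xE0; 0xF6 ⊕ 0xE0 = 0x16.
C[3]: E(K, 0x16) = 0xD9; 0xC2 ⊕ 0xD9 = 0x1B.
C[4]: E(K, 0x1B) = 0xDE; 0xAD ⊕ 0xDE = 0x73.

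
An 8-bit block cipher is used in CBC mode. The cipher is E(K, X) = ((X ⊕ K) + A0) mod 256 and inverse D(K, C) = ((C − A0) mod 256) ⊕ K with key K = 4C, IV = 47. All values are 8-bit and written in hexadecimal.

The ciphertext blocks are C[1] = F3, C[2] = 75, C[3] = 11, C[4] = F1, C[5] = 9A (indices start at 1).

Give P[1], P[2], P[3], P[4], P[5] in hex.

P[1] = 58, P[2] = 6A, P[3] = 48, P[4] = 0C, P[5] = 47

CBC decryption: P_i = D(K, C_i) ⊕ C_{i−1}, with C_{0} = IV.
P[1]: D(K, F3) = 1F; 1F ⊕ 47 = 58.
P[2]: D(K, 75) = 99; 99 ⊕ F3 = 6A.
P[3]: D(K, 11) = 3D; 3D ⊕ 75 = 48.
P[4]: D(K, F1) = 1D; 1D ⊕ 11 = 0C.
P[5]: D(K, 9A) = B6; B6 ⊕ F1 = 47.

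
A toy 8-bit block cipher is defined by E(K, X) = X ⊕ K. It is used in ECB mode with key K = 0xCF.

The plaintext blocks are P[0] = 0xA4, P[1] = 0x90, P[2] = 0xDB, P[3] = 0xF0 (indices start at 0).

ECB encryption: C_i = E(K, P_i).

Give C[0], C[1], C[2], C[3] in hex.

C[0] = 0x6B, C[1] = 0x5F, C[2] = 0x14, C[3] = 0x3F

C[0]: E(K, 0xA4) = 0x6B.
C[1]: E(K, 0x90) = 0x5F.
C[2]: E(K, 0xDB) = 0x14.
C[3]: E(K, 0xF0) = 0x3F.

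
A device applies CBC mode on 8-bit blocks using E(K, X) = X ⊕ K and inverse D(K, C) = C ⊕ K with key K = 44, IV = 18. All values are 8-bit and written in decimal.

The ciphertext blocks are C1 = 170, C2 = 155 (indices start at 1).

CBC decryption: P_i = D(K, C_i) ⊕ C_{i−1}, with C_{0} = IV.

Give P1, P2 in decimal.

P1 = 148, P2 = 29

P1: D(K, 170) = 134; 134 ⊕ 18 = 148.
P2: D(K, 155) = 183; 183 ⊕ 170 = 29.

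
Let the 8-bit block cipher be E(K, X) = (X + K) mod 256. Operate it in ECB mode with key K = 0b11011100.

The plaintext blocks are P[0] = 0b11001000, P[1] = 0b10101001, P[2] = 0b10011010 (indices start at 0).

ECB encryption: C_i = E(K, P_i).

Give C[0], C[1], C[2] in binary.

C[0]: E(K, 0b11001000) = 0b10100100.
C[1]: E(K, 0b10101001) = 0b10000101.
C[2]: E(K, 0b10011010) = 0b01110110.

C[0] = 0b10100100, C[1] = 0b10000101, C[2] = 0b01110110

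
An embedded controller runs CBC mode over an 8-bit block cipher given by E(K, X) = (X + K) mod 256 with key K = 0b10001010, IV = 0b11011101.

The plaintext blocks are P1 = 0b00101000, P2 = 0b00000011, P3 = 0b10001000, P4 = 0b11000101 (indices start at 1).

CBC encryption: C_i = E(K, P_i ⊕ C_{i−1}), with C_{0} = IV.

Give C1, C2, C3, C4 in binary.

C1: P1 ⊕ 0b11011101 = 0b11110101; E(K, 0b11110101) = 0b01111111.
C2: P2 ⊕ 0b01111111 = 0b01111100; E(K, 0b01111100) = 0b00000110.
C3: P3 ⊕ 0b00000110 = 0b10001110; E(K, 0b10001110) = 0b00011000.
C4: P4 ⊕ 0b00011000 = 0b11011101; E(K, 0b11011101) = 0b01100111.

C1 = 0b01111111, C2 = 0b00000110, C3 = 0b00011000, C4 = 0b01100111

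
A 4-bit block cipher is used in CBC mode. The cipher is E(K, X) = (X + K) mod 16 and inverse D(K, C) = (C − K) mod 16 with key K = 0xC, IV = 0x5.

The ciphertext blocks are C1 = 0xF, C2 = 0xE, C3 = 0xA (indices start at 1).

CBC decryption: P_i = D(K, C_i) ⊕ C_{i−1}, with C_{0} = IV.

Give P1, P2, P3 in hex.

P1 = 0x6, P2 = 0xD, P3 = 0x0

P1: D(K, 0xF) = 0x3; 0x3 ⊕ 0x5 = 0x6.
P2: D(K, 0xE) = 0x2; 0x2 ⊕ 0xF = 0xD.
P3: D(K, 0xA) = 0xE; 0xE ⊕ 0xE = 0x0.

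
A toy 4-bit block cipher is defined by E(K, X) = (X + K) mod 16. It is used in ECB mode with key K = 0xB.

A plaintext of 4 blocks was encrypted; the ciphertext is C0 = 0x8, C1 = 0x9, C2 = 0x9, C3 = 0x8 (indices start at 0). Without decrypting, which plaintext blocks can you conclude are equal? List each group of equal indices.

P0 = P3; P1 = P2

ECB encrypts each block independently with the same key, so equal ciphertext blocks imply equal plaintext blocks.
C0 = C3 = 0x8, so P0 = P3.
C1 = C2 = 0x9, so P1 = P2.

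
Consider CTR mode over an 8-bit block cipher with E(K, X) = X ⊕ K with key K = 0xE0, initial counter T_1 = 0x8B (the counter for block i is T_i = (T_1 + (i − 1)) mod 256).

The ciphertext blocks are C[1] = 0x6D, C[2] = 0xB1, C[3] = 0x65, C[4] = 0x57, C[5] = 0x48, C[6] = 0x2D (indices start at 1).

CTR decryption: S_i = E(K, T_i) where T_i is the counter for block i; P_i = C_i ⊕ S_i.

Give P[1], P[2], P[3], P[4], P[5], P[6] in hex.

P[1] = 0x06, P[2] = 0xDD, P[3] = 0x08, P[4] = 0x39, P[5] = 0x27, P[6] = 0x5D

P[1]: T = 0x8B, S = E(K, T) = 0x6B; 0x6D ⊕ 0x6B = 0x06.
P[2]: T = 0x8C, S = E(K, T) = 0x6C; 0xB1 ⊕ 0x6C = 0xDD.
P[3]: T = 0x8D, S = E(K, T) = 0x6D; 0x65 ⊕ 0x6D = 0x08.
P[4]: T = 0x8E, S = E(K, T) = 0x6E; 0x57 ⊕ 0x6E = 0x39.
P[5]: T = 0x8F, S = E(K, T) = 0x6F; 0x48 ⊕ 0x6F = 0x27.
P[6]: T = 0x90, S = E(K, T) = 0x70; 0x2D ⊕ 0x70 = 0x5D.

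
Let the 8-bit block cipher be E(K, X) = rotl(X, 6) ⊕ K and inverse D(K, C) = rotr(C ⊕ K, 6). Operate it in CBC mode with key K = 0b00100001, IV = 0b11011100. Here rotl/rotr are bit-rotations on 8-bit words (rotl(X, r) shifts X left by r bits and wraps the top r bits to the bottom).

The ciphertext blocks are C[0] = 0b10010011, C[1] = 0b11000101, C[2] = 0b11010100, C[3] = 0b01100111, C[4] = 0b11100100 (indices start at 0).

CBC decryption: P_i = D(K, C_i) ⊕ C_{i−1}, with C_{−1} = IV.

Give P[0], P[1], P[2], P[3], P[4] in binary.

P[0] = 0b00010110, P[1] = 0b00000000, P[2] = 0b00010010, P[3] = 0b11001101, P[4] = 0b01110000

P[0]: D(K, 0b10010011) = 0b11001010; 0b11001010 ⊕ 0b11011100 = 0b00010110.
P[1]: D(K, 0b11000101) = 0b10010011; 0b10010011 ⊕ 0b10010011 = 0b00000000.
P[2]: D(K, 0b11010100) = 0b11010111; 0b11010111 ⊕ 0b11000101 = 0b00010010.
P[3]: D(K, 0b01100111) = 0b00011001; 0b00011001 ⊕ 0b11010100 = 0b11001101.
P[4]: D(K, 0b11100100) = 0b00010111; 0b00010111 ⊕ 0b01100111 = 0b01110000.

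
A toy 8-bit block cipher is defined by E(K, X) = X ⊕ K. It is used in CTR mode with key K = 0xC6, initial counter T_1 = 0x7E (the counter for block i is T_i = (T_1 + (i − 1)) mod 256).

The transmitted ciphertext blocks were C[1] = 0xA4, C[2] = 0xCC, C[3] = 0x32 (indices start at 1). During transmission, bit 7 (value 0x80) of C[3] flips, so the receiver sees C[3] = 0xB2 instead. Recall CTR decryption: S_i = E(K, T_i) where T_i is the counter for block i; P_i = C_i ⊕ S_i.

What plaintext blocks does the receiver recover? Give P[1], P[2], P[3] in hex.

P[1] = 0x1C, P[2] = 0x75, P[3] = 0xF4

Only C[3] changed, to 0xB2. In CTR, a change in C_i flips the same bit in P_i only; the keystream is unaffected. Decrypting the received ciphertext:
P[1]: T = 0x7E, S = E(K, T) = 0xB8; 0xA4 ⊕ 0xB8 = 0x1C.
P[2]: T = 0x7F, S = E(K, T) = 0xB9; 0xCC ⊕ 0xB9 = 0x75.
P[3]: T = 0x80, S = E(K, T) = 0x46; 0xB2 ⊕ 0x46 = 0xF4.
Blocks that differ from the original plaintext: P[3].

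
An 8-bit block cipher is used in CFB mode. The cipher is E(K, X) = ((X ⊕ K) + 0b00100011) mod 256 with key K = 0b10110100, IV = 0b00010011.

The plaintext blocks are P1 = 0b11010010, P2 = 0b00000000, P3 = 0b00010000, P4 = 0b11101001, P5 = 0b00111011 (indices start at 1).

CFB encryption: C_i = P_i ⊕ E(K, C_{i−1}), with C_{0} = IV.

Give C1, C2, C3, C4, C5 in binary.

C1 = 0b00011000, C2 = 0b11001111, C3 = 0b10001110, C4 = 0b10110100, C5 = 0b00011000

C1: E(K, 0b00010011) = 0b11001010; 0b11010010 ⊕ 0b11001010 = 0b00011000.
C2: E(K, 0b00011000) = 0b11001111; 0b00000000 ⊕ 0b11001111 = 0b11001111.
C3: E(K, 0b11001111) = 0b10011110; 0b00010000 ⊕ 0b10011110 = 0b10001110.
C4: E(K, 0b10001110) = 0b01011101; 0b11101001 ⊕ 0b01011101 = 0b10110100.
C5: E(K, 0b10110100) = 0b00100011; 0b00111011 ⊕ 0b00100011 = 0b00011000.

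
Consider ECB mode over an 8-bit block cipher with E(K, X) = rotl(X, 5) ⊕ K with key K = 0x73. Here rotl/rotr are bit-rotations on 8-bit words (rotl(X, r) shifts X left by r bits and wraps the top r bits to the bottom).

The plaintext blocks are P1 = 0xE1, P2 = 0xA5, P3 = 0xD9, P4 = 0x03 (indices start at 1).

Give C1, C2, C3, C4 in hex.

ECB encryption: C_i = E(K, P_i).
C1: E(K, 0xE1) = 0x4F.
C2: E(K, 0xA5) = 0xC7.
C3: E(K, 0xD9) = 0x48.
C4: E(K, 0x03) = 0x13.

C1 = 0x4F, C2 = 0xC7, C3 = 0x48, C4 = 0x13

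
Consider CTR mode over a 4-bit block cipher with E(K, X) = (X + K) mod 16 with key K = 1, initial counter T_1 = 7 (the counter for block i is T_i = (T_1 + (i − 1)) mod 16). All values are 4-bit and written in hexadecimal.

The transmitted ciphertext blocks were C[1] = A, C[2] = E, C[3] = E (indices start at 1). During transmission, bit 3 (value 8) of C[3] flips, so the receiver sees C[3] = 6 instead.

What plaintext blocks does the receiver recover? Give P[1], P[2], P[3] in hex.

CTR decryption: S_i = E(K, T_i) where T_i is the counter for block i; P_i = C_i ⊕ S_i.
Only C[3] changed, to 6. In CTR, a change in C_i flips the same bit in P_i only; the keystream is unaffected. Decrypting the received ciphertext:
P[1]: T = 7, S = E(K, T) = 8; A ⊕ 8 = 2.
P[2]: T = 8, S = E(K, T) = 9; E ⊕ 9 = 7.
P[3]: T = 9, S = E(K, T) = A; 6 ⊕ A = C.
Blocks that differ from the original plaintext: P[3].

P[1] = 2, P[2] = 7, P[3] = C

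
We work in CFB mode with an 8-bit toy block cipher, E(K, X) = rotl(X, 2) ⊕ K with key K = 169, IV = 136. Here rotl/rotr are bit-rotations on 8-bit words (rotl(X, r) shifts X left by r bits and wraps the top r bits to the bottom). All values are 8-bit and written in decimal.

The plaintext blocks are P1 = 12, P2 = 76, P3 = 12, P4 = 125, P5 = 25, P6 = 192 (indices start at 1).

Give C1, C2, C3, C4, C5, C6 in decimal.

CFB encryption: C_i = P_i ⊕ E(K, C_{i−1}), with C_{0} = IV.
C1: E(K, 136) = 139; 12 ⊕ 139 = 135.
C2: E(K, 135) = 183; 76 ⊕ 183 = 251.
C3: E(K, 251) = 70; 12 ⊕ 70 = 74.
C4: E(K, 74) = 128; 125 ⊕ 128 = 253.
C5: E(K, 253) = 94; 25 ⊕ 94 = 71.
C6: E(K, 71) = 180; 192 ⊕ 180 = 116.

C1 = 135, C2 = 251, C3 = 74, C4 = 253, C5 = 71, C6 = 116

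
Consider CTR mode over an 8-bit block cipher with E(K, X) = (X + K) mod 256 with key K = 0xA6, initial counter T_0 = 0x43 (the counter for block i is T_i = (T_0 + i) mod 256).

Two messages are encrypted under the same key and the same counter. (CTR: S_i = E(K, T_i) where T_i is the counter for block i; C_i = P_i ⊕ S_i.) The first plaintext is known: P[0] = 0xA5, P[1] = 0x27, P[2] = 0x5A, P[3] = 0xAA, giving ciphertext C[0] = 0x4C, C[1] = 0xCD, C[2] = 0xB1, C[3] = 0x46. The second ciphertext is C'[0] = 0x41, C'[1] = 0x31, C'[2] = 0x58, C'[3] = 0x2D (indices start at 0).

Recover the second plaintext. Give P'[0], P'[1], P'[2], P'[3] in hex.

In CTR with a reused counter, both messages share the same keystream S_i, so C_i ⊕ C'_i = P_i ⊕ P'_i and thus P'_i = P_i ⊕ C_i ⊕ C'_i.
P'[0]: 0xA5 ⊕ 0x4C ⊕ 0x41 = 0xA8.
P'[1]: 0x27 ⊕ 0xCD ⊕ 0x31 = 0xDB.
P'[2]: 0x5A ⊕ 0xB1 ⊕ 0x58 = 0xB3.
P'[3]: 0xAA ⊕ 0x46 ⊕ 0x2D = 0xC1.

P'[0] = 0xA8, P'[1] = 0xDB, P'[2] = 0xB3, P'[3] = 0xC1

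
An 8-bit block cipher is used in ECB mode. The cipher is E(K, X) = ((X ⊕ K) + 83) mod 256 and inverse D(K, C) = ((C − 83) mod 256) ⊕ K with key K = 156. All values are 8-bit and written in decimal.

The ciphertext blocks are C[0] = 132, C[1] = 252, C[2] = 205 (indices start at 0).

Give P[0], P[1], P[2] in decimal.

ECB decryption: P_i = D(K, C_i).
P[0]: D(K, 132) = 173.
P[1]: D(K, 252) = 53.
P[2]: D(K, 205) = 230.

P[0] = 173, P[1] = 53, P[2] = 230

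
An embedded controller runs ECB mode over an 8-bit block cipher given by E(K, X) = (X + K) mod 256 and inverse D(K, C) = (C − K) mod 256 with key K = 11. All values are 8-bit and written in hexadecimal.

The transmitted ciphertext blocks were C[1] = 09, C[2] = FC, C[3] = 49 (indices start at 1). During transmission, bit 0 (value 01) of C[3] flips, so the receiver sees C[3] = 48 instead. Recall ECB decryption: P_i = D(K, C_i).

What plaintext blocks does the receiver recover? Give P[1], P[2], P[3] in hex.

P[1] = F8, P[2] = EB, P[3] = 37

Only C[3] changed, to 48. In ECB, a change in C_i affects only P_i. Decrypting the received ciphertext:
P[1]: D(K, 09) = F8.
P[2]: D(K, FC) = EB.
P[3]: D(K, 48) = 37.
Blocks that differ from the original plaintext: P[3].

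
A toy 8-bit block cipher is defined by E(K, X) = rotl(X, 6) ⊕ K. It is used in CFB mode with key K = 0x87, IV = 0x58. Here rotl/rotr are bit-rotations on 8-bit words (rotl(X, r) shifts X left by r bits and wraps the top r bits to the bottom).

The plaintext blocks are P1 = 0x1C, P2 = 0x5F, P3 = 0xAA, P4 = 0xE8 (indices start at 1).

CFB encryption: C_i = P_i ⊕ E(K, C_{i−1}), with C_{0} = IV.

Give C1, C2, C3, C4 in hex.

C1: E(K, 0x58) = 0x91; 0x1C ⊕ 0x91 = 0x8D.
C2: E(K, 0x8D) = 0xE4; 0x5F ⊕ 0xE4 = 0xBB.
C3: E(K, 0xBB) = 0x69; 0xAA ⊕ 0x69 = 0xC3.
C4: E(K, 0xC3) = 0x77; 0xE8 ⊕ 0x77 = 0x9F.

C1 = 0x8D, C2 = 0xBB, C3 = 0xC3, C4 = 0x9F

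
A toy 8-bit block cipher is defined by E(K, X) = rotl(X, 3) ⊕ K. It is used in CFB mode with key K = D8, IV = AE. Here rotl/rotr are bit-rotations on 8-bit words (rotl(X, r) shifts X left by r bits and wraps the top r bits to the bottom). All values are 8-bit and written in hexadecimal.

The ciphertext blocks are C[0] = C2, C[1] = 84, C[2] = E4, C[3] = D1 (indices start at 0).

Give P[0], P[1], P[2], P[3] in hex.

P[0] = 6F, P[1] = 4A, P[2] = 18, P[3] = 2E

CFB decryption: P_i = C_i ⊕ E(K, C_{i−1}), with C_{−1} = IV.
P[0]: E(K, AE) = AD; C2 ⊕ AD = 6F.
P[1]: E(K, C2) = CE; 84 ⊕ CE = 4A.
P[2]: E(K, 84) = FC; E4 ⊕ FC = 18.
P[3]: E(K, E4) = FF; D1 ⊕ FF = 2E.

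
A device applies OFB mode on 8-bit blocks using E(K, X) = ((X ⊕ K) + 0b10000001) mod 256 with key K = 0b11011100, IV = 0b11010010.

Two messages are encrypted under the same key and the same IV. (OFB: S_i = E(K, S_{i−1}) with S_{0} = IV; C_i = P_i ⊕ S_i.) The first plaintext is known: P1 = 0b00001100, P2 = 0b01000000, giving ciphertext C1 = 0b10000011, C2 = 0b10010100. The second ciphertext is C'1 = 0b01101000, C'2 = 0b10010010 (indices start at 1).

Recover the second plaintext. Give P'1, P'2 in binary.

P'1 = 0b11100111, P'2 = 0b01000110

In OFB with a reused IV, both messages share the same keystream S_i, so C_i ⊕ C'_i = P_i ⊕ P'_i and thus P'_i = P_i ⊕ C_i ⊕ C'_i.
P'1: 0b00001100 ⊕ 0b10000011 ⊕ 0b01101000 = 0b11100111.
P'2: 0b01000000 ⊕ 0b10010100 ⊕ 0b10010010 = 0b01000110.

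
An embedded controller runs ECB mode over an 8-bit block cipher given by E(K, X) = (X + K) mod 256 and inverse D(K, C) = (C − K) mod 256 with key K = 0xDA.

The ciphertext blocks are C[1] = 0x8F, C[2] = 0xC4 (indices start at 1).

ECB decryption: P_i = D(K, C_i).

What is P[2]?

P[2] = 0xEA

P[2]: D(K, 0xC4) = 0xEA.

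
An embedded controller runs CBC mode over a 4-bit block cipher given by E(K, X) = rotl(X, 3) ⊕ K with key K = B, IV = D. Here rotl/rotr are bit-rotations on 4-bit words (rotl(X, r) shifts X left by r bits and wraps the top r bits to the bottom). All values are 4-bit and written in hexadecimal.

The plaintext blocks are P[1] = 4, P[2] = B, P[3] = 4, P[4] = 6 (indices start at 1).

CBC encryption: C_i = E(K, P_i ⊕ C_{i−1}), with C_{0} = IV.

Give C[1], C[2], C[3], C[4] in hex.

C[1]: P[1] ⊕ D = 9; E(K, 9) = 7.
C[2]: P[2] ⊕ 7 = C; E(K, C) = D.
C[3]: P[3] ⊕ D = 9; E(K, 9) = 7.
C[4]: P[4] ⊕ 7 = 1; E(K, 1) = 3.

C[1] = 7, C[2] = D, C[3] = 7, C[4] = 3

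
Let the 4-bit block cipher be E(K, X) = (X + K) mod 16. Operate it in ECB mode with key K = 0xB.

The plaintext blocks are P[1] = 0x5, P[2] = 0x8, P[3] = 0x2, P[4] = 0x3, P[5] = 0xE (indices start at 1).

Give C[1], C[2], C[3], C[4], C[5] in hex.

C[1] = 0x0, C[2] = 0x3, C[3] = 0xD, C[4] = 0xE, C[5] = 0x9

ECB encryption: C_i = E(K, P_i).
C[1]: E(K, 0x5) = 0x0.
C[2]: E(K, 0x8) = 0x3.
C[3]: E(K, 0x2) = 0xD.
C[4]: E(K, 0x3) = 0xE.
C[5]: E(K, 0xE) = 0x9.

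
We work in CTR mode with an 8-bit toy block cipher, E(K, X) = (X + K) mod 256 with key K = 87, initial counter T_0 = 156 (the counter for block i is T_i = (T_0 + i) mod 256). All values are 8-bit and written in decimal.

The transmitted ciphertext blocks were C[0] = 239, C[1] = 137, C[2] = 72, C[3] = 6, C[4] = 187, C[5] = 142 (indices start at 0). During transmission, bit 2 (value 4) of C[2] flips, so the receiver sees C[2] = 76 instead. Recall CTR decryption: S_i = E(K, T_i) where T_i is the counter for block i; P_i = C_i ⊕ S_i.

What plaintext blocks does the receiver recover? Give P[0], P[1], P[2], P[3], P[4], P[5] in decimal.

Only C[2] changed, to 76. In CTR, a change in C_i flips the same bit in P_i only; the keystream is unaffected. Decrypting the received ciphertext:
P[0]: T = 156, S = E(K, T) = 243; 239 ⊕ 243 = 28.
P[1]: T = 157, S = E(K, T) = 244; 137 ⊕ 244 = 125.
P[2]: T = 158, S = E(K, T) = 245; 76 ⊕ 245 = 185.
P[3]: T = 159, S = E(K, T) = 246; 6 ⊕ 246 = 240.
P[4]: T = 160, S = E(K, T) = 247; 187 ⊕ 247 = 76.
P[5]: T = 161, S = E(K, T) = 248; 142 ⊕ 248 = 118.
Blocks that differ from the original plaintext: P[2].

P[0] = 28, P[1] = 125, P[2] = 185, P[3] = 240, P[4] = 76, P[5] = 118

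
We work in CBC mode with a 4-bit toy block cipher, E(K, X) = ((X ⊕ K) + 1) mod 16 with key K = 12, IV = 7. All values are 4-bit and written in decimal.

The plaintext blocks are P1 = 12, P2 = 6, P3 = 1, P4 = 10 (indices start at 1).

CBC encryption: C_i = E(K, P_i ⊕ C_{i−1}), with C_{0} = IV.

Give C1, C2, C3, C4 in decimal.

C1 = 8, C2 = 3, C3 = 15, C4 = 10

C1: P1 ⊕ 7 = 11; E(K, 11) = 8.
C2: P2 ⊕ 8 = 14; E(K, 14) = 3.
C3: P3 ⊕ 3 = 2; E(K, 2) = 15.
C4: P4 ⊕ 15 = 5; E(K, 5) = 10.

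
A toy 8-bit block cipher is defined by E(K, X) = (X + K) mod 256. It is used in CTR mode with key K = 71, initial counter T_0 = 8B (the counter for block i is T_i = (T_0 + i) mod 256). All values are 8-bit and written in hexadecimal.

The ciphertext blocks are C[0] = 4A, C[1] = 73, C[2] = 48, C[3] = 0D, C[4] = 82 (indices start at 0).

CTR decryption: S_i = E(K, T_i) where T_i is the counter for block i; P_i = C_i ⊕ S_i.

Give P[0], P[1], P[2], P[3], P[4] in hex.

P[0] = B6, P[1] = 8E, P[2] = B6, P[3] = F2, P[4] = 82

P[0]: T = 8B, S = E(K, T) = FC; 4A ⊕ FC = B6.
P[1]: T = 8C, S = E(K, T) = FD; 73 ⊕ FD = 8E.
P[2]: T = 8D, S = E(K, T) = FE; 48 ⊕ FE = B6.
P[3]: T = 8E, S = E(K, T) = FF; 0D ⊕ FF = F2.
P[4]: T = 8F, S = E(K, T) = 00; 82 ⊕ 00 = 82.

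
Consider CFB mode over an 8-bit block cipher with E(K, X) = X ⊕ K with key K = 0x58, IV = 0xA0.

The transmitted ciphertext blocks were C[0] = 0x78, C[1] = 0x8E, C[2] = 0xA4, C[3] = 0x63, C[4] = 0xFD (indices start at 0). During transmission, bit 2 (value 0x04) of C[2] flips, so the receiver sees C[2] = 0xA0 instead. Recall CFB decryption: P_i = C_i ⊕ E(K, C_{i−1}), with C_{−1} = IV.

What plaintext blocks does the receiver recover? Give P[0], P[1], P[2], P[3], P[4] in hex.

P[0] = 0x80, P[1] = 0xAE, P[2] = 0x76, P[3] = 0x9B, P[4] = 0xC6

Only C[2] changed, to 0xA0. In CFB, a change in C_i flips the same bit in P_i and garbles P_{i+1}. Decrypting the received ciphertext:
P[0]: E(K, 0xA0) = 0xF8; 0x78 ⊕ 0xF8 = 0x80.
P[1]: E(K, 0x78) = 0x20; 0x8E ⊕ 0x20 = 0xAE.
P[2]: E(K, 0x8E) = 0xD6; 0xA0 ⊕ 0xD6 = 0x76.
P[3]: E(K, 0xA0) = 0xF8; 0x63 ⊕ 0xF8 = 0x9B.
P[4]: E(K, 0x63) = 0x3B; 0xFD ⊕ 0x3B = 0xC6.
Blocks that differ from the original plaintext: P[2], P[3].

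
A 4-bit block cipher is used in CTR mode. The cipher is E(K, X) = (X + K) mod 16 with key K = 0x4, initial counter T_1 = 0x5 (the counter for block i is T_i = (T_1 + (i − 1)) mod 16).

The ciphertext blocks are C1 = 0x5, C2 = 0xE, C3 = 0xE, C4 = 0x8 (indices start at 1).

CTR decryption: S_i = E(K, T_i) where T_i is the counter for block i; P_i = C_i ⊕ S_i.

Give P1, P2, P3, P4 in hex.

P1: T = 0x5, S = E(K, T) = 0x9; 0x5 ⊕ 0x9 = 0xC.
P2: T = 0x6, S = E(K, T) = 0xA; 0xE ⊕ 0xA = 0x4.
P3: T = 0x7, S = E(K, T) = 0xB; 0xE ⊕ 0xB = 0x5.
P4: T = 0x8, S = E(K, T) = 0xC; 0x8 ⊕ 0xC = 0x4.

P1 = 0xC, P2 = 0x4, P3 = 0x5, P4 = 0x4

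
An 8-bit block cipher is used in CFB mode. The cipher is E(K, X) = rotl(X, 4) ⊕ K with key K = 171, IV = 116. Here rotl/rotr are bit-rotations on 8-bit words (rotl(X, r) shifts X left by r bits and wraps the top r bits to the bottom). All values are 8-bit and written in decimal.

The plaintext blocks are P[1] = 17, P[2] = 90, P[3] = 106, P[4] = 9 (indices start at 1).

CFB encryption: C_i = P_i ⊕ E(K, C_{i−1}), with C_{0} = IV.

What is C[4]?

C[4] = 144

C[1]: E(K, 116) = 236; 17 ⊕ 236 = 253.
C[2]: E(K, 253) = 116; 90 ⊕ 116 = 46.
C[3]: E(K, 46) = 73; 106 ⊕ 73 = 35.
C[4]: E(K, 35) = 153; 9 ⊕ 153 = 144.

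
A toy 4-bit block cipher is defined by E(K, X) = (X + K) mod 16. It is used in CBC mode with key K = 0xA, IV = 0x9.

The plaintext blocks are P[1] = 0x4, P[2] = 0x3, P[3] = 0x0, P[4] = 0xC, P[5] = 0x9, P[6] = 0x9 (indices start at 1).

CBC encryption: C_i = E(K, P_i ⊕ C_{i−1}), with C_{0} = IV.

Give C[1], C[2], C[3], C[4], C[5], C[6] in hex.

C[1] = 0x7, C[2] = 0xE, C[3] = 0x8, C[4] = 0xE, C[5] = 0x1, C[6] = 0x2

C[1]: P[1] ⊕ 0x9 = 0xD; E(K, 0xD) = 0x7.
C[2]: P[2] ⊕ 0x7 = 0x4; E(K, 0x4) = 0xE.
C[3]: P[3] ⊕ 0xE = 0xE; E(K, 0xE) = 0x8.
C[4]: P[4] ⊕ 0x8 = 0x4; E(K, 0x4) = 0xE.
C[5]: P[5] ⊕ 0xE = 0x7; E(K, 0x7) = 0x1.
C[6]: P[6] ⊕ 0x1 = 0x8; E(K, 0x8) = 0x2.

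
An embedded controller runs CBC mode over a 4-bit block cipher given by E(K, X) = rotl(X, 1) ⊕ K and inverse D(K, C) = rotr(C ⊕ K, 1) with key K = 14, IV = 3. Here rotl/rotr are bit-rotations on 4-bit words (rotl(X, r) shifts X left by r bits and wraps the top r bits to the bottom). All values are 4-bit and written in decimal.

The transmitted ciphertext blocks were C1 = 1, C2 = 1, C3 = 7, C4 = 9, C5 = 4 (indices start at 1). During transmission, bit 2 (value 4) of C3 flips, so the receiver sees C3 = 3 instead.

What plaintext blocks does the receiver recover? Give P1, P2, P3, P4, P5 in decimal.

P1 = 12, P2 = 14, P3 = 15, P4 = 8, P5 = 12

CBC decryption: P_i = D(K, C_i) ⊕ C_{i−1}, with C_{0} = IV.
Only C3 changed, to 3. In CBC, a change in C_i garbles P_i and flips the same bit in P_{i+1}. Decrypting the received ciphertext:
P1: D(K, 1) = 15; 15 ⊕ 3 = 12.
P2: D(K, 1) = 15; 15 ⊕ 1 = 14.
P3: D(K, 3) = 14; 14 ⊕ 1 = 15.
P4: D(K, 9) = 11; 11 ⊕ 3 = 8.
P5: D(K, 4) = 5; 5 ⊕ 9 = 12.
Blocks that differ from the original plaintext: P3, P4.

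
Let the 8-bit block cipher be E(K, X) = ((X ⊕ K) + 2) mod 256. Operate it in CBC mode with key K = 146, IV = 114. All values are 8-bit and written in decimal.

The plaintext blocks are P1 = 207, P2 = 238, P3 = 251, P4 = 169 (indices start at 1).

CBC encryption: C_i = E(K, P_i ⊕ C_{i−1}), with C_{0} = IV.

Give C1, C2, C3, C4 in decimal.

C1 = 49, C2 = 79, C3 = 40, C4 = 21

C1: P1 ⊕ 114 = 189; E(K, 189) = 49.
C2: P2 ⊕ 49 = 223; E(K, 223) = 79.
C3: P3 ⊕ 79 = 180; E(K, 180) = 40.
C4: P4 ⊕ 40 = 129; E(K, 129) = 21.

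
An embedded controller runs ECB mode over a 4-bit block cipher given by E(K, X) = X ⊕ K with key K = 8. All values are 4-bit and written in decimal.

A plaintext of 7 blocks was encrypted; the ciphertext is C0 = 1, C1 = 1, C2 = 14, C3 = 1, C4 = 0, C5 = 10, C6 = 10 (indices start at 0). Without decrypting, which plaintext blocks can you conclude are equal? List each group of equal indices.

ECB encrypts each block independently with the same key, so equal ciphertext blocks imply equal plaintext blocks.
C0 = C1 = C3 = 1, so P0 = P1 = P3.
C5 = C6 = 10, so P5 = P6.

P0 = P1 = P3; P5 = P6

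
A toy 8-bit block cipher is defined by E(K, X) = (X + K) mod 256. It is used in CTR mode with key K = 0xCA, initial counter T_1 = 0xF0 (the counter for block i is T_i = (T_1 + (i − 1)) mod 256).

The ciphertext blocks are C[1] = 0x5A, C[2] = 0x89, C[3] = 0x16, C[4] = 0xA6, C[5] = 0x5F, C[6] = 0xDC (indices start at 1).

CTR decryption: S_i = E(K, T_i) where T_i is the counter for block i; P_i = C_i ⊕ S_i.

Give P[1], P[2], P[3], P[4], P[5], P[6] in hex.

P[1]: T = 0xF0, S = E(K, T) = 0xBA; 0x5A ⊕ 0xBA = 0xE0.
P[2]: T = 0xF1, S = E(K, T) = 0xBB; 0x89 ⊕ 0xBB = 0x32.
P[3]: T = 0xF2, S = E(K, T) = 0xBC; 0x16 ⊕ 0xBC = 0xAA.
P[4]: T = 0xF3, S = E(K, T) = 0xBD; 0xA6 ⊕ 0xBD = 0x1B.
P[5]: T = 0xF4, S = E(K, T) = 0xBE; 0x5F ⊕ 0xBE = 0xE1.
P[6]: T = 0xF5, S = E(K, T) = 0xBF; 0xDC ⊕ 0xBF = 0x63.

P[1] = 0xE0, P[2] = 0x32, P[3] = 0xAA, P[4] = 0x1B, P[5] = 0xE1, P[6] = 0x63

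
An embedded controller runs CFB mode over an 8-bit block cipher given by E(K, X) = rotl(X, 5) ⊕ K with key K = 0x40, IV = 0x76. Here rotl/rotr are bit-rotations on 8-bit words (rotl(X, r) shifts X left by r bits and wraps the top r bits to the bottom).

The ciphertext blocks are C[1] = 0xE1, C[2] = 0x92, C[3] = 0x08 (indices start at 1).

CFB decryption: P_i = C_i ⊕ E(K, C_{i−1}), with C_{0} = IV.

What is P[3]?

P[3] = 0x1A

P[3]: E(K, 0x92) = 0x12; 0x08 ⊕ 0x12 = 0x1A.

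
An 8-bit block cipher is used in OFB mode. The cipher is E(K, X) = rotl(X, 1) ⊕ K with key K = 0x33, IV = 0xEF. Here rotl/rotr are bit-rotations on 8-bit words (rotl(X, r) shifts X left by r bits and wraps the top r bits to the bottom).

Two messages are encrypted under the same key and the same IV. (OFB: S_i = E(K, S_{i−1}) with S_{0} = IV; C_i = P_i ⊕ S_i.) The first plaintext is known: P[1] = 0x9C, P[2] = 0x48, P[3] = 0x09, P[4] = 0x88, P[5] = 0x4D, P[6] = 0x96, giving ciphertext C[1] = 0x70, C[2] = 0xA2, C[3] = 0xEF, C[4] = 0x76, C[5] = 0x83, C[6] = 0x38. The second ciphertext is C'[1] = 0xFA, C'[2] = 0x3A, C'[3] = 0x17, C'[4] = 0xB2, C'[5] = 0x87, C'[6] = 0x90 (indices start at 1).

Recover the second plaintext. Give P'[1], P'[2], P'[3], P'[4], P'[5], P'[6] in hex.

P'[1] = 0x16, P'[2] = 0xD0, P'[3] = 0xF1, P'[4] = 0x4C, P'[5] = 0x49, P'[6] = 0x3E

In OFB with a reused IV, both messages share the same keystream S_i, so C_i ⊕ C'_i = P_i ⊕ P'_i and thus P'_i = P_i ⊕ C_i ⊕ C'_i.
P'[1]: 0x9C ⊕ 0x70 ⊕ 0xFA = 0x16.
P'[2]: 0x48 ⊕ 0xA2 ⊕ 0x3A = 0xD0.
P'[3]: 0x09 ⊕ 0xEF ⊕ 0x17 = 0xF1.
P'[4]: 0x88 ⊕ 0x76 ⊕ 0xB2 = 0x4C.
P'[5]: 0x4D ⊕ 0x83 ⊕ 0x87 = 0x49.
P'[6]: 0x96 ⊕ 0x38 ⊕ 0x90 = 0x3E.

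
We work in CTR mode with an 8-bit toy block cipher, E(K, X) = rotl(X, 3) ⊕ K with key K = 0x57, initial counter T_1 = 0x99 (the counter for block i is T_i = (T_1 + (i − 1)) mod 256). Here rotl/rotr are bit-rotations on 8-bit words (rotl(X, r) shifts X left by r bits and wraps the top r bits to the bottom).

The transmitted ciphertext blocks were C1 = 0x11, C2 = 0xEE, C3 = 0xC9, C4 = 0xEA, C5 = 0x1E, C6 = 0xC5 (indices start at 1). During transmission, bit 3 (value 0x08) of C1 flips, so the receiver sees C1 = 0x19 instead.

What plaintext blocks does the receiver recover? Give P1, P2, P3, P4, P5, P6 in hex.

P1 = 0x82, P2 = 0x6D, P3 = 0x42, P4 = 0x59, P5 = 0xA5, P6 = 0x66

CTR decryption: S_i = E(K, T_i) where T_i is the counter for block i; P_i = C_i ⊕ S_i.
Only C1 changed, to 0x19. In CTR, a change in C_i flips the same bit in P_i only; the keystream is unaffected. Decrypting the received ciphertext:
P1: T = 0x99, S = E(K, T) = 0x9B; 0x19 ⊕ 0x9B = 0x82.
P2: T = 0x9A, S = E(K, T) = 0x83; 0xEE ⊕ 0x83 = 0x6D.
P3: T = 0x9B, S = E(K, T) = 0x8B; 0xC9 ⊕ 0x8B = 0x42.
P4: T = 0x9C, S = E(K, T) = 0xB3; 0xEA ⊕ 0xB3 = 0x59.
P5: T = 0x9D, S = E(K, T) = 0xBB; 0x1E ⊕ 0xBB = 0xA5.
P6: T = 0x9E, S = E(K, T) = 0xA3; 0xC5 ⊕ 0xA3 = 0x66.
Blocks that differ from the original plaintext: P1.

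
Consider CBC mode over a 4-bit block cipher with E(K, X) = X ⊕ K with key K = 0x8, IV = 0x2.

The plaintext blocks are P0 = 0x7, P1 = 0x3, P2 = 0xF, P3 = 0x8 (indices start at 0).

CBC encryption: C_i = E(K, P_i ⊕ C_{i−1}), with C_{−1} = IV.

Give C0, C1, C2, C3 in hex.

C0: P0 ⊕ 0x2 = 0x5; E(K, 0x5) = 0xD.
C1: P1 ⊕ 0xD = 0xE; E(K, 0xE) = 0x6.
C2: P2 ⊕ 0x6 = 0x9; E(K, 0x9) = 0x1.
C3: P3 ⊕ 0x1 = 0x9; E(K, 0x9) = 0x1.

C0 = 0xD, C1 = 0x6, C2 = 0x1, C3 = 0x1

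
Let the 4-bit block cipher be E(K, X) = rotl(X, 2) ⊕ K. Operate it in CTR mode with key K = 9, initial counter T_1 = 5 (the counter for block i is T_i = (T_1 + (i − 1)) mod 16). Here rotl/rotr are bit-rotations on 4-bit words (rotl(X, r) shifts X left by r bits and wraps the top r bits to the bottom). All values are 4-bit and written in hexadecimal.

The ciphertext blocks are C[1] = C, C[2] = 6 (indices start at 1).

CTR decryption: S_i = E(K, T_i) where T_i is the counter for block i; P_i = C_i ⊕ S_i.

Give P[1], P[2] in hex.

P[1]: T = 5, S = E(K, T) = C; C ⊕ C = 0.
P[2]: T = 6, S = E(K, T) = 0; 6 ⊕ 0 = 6.

P[1] = 0, P[2] = 6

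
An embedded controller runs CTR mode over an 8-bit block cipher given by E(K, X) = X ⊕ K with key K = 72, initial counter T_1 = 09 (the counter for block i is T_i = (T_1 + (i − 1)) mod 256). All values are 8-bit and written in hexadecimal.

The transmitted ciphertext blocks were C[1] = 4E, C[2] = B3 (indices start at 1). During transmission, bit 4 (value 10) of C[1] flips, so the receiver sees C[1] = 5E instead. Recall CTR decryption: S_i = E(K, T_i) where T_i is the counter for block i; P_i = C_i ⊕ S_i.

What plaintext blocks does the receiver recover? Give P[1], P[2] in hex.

P[1] = 25, P[2] = CB

Only C[1] changed, to 5E. In CTR, a change in C_i flips the same bit in P_i only; the keystream is unaffected. Decrypting the received ciphertext:
P[1]: T = 09, S = E(K, T) = 7B; 5E ⊕ 7B = 25.
P[2]: T = 0A, S = E(K, T) = 78; B3 ⊕ 78 = CB.
Blocks that differ from the original plaintext: P[1].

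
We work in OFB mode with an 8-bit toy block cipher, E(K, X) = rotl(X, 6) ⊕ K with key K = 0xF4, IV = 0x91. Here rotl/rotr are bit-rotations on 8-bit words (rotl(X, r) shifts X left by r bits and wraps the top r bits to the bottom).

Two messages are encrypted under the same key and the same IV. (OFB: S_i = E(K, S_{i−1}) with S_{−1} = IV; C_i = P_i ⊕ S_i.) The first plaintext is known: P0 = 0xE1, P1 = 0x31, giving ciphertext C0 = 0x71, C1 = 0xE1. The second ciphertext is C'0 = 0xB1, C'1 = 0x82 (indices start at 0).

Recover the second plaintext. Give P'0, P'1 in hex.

P'0 = 0x21, P'1 = 0x52

In OFB with a reused IV, both messages share the same keystream S_i, so C_i ⊕ C'_i = P_i ⊕ P'_i and thus P'_i = P_i ⊕ C_i ⊕ C'_i.
P'0: 0xE1 ⊕ 0x71 ⊕ 0xB1 = 0x21.
P'1: 0x31 ⊕ 0xE1 ⊕ 0x82 = 0x52.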